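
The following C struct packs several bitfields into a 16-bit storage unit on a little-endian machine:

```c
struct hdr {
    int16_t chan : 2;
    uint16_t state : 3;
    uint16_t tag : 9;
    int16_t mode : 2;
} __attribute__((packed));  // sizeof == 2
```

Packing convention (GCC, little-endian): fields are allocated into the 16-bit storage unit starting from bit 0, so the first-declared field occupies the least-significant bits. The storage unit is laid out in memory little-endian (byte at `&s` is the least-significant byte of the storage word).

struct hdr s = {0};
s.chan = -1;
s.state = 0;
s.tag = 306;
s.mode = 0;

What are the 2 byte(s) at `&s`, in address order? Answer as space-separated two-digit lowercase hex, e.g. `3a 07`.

43 26

[0+:2] chan=-1 & 0x3 = 0x3; word=0x0003
[2+:3] state=0 & 0x7 = 0x0; word=0x0003
[5+:9] tag=306 & 0x1ff = 0x132; word=0x2643
[14+:2] mode=0 & 0x3 = 0x0; word=0x2643
word = 0x2643 → little-endian bytes:
  [0]=0x43  [1]=0x26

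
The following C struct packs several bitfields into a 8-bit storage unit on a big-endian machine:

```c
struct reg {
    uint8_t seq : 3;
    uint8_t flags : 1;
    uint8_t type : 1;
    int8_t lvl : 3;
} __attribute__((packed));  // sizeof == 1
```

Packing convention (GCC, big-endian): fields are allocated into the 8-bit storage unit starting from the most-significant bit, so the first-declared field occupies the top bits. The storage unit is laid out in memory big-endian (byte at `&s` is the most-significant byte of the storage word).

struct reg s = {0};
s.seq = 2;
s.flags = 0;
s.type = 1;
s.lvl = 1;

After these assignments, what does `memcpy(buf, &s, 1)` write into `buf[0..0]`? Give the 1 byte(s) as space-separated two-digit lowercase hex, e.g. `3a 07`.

49

[5+:3] seq=2 & 0x7 = 0x2; word=0x40
[4+:1] flags=0 & 0x1 = 0x0; word=0x40
[3+:1] type=1 & 0x1 = 0x1; word=0x48
[0+:3] lvl=1 & 0x7 = 0x1; word=0x49
word = 0x49 → big-endian bytes:
  [0]=0x49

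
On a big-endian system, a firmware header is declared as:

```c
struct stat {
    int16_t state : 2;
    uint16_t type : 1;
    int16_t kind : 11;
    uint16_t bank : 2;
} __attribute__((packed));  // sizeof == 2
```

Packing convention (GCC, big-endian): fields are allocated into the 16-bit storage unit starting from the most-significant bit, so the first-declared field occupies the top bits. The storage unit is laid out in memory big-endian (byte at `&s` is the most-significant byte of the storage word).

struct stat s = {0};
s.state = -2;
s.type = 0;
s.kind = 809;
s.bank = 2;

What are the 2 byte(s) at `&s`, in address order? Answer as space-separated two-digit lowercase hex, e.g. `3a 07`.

8c a6

[14+:2] state=-2 & 0x3 = 0x2; word=0x8000
[13+:1] type=0 & 0x1 = 0x0; word=0x8000
[2+:11] kind=809 & 0x7ff = 0x329; word=0x8ca4
[0+:2] bank=2 & 0x3 = 0x2; word=0x8ca6
word = 0x8ca6 → big-endian bytes:
  [0]=0x8c  [1]=0xa6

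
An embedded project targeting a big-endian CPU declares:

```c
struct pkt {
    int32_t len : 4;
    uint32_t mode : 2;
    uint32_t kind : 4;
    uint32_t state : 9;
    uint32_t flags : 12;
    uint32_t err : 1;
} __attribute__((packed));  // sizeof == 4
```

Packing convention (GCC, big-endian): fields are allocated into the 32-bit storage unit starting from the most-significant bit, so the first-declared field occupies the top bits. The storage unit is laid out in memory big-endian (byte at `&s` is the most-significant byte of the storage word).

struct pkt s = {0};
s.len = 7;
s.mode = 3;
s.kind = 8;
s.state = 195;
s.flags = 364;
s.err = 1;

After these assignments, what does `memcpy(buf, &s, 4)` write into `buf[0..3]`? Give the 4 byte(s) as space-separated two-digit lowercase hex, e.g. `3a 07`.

[28+:4] len=7 & 0xf = 0x7; word=0x70000000
[26+:2] mode=3 & 0x3 = 0x3; word=0x7c000000
[22+:4] kind=8 & 0xf = 0x8; word=0x7e000000
[13+:9] state=195 & 0x1ff = 0xc3; word=0x7e186000
[1+:12] flags=364 & 0xfff = 0x16c; word=0x7e1862d8
[0+:1] err=1 & 0x1 = 0x1; word=0x7e1862d9
word = 0x7e1862d9 → big-endian bytes:
  [0]=0x7e  [1]=0x18  [2]=0x62  [3]=0xd9

7e 18 62 d9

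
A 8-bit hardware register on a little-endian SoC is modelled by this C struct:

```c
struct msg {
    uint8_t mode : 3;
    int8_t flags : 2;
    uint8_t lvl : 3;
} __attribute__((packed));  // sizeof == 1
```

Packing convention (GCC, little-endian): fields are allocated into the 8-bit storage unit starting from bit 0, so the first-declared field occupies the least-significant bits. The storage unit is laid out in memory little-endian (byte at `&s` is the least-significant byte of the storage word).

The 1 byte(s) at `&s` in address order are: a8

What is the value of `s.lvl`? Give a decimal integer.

5

[0]=0xa8 (little-endian) → word 0xa8
mode [0+:3] = (word>>0) & 0x7 = 0
flags [3+:2] = (word>>3) & 0x3 = 1
lvl [5+:3] = (word>>5) & 0x7 = 5  ←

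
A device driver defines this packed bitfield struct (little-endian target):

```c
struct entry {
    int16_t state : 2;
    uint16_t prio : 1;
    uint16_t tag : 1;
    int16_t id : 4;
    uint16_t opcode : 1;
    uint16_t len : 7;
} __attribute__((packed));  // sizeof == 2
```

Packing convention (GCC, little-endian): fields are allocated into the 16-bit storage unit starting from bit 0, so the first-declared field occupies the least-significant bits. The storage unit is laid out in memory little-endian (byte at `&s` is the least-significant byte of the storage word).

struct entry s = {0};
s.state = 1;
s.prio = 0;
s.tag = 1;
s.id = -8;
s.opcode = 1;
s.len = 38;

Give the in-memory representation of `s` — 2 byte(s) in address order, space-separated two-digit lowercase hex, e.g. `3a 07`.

89 4d

state:2 = 1 → 0x1 << 0 → word 0x0001
prio:1 = 0 → 0x0 << 2 → word 0x0001
tag:1 = 1 → 0x1 << 3 → word 0x0009
id:4 = -8 → 0x8 << 4 → word 0x0089
opcode:1 = 1 → 0x1 << 8 → word 0x0189
len:7 = 38 → 0x26 << 9 → word 0x4d89
word = 0x4d89 → little-endian bytes:
  [0]=0x89  [1]=0x4d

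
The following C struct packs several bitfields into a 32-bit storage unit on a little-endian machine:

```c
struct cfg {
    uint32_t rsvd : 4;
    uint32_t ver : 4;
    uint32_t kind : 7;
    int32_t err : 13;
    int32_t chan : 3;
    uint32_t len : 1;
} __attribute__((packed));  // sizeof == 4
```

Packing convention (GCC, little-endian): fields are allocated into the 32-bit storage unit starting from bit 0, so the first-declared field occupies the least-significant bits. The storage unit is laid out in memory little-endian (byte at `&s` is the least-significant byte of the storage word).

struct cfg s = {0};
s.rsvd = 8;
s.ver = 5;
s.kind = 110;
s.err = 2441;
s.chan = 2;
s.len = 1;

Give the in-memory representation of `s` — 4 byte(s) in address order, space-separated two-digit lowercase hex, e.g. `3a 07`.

58 ee c4 a4

rsvd:4 = 8 → 0x8 << 0 → word 0x00000008
ver:4 = 5 → 0x5 << 4 → word 0x00000058
kind:7 = 110 → 0x6e << 8 → word 0x00006e58
err:13 = 2441 → 0x989 << 15 → word 0x04c4ee58
chan:3 = 2 → 0x2 << 28 → word 0x24c4ee58
len:1 = 1 → 0x1 << 31 → word 0xa4c4ee58
word = 0xa4c4ee58 → little-endian bytes:
  [0]=0x58  [1]=0xee  [2]=0xc4  [3]=0xa4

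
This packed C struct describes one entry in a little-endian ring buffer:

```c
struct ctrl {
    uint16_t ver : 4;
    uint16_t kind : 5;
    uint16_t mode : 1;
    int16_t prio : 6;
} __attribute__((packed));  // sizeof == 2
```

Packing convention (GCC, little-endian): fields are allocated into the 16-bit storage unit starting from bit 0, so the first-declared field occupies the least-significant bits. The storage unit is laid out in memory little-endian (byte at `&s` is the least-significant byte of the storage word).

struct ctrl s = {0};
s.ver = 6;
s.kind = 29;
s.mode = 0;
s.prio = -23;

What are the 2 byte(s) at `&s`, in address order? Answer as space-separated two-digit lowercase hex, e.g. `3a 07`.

d6 a5

ver:4 = 6 → 0x6 << 0 → word 0x0006
kind:5 = 29 → 0x1d << 4 → word 0x01d6
mode:1 = 0 → 0x0 << 9 → word 0x01d6
prio:6 = -23 → 0x29 << 10 → word 0xa5d6
word = 0xa5d6 → little-endian bytes:
  [0]=0xd6  [1]=0xa5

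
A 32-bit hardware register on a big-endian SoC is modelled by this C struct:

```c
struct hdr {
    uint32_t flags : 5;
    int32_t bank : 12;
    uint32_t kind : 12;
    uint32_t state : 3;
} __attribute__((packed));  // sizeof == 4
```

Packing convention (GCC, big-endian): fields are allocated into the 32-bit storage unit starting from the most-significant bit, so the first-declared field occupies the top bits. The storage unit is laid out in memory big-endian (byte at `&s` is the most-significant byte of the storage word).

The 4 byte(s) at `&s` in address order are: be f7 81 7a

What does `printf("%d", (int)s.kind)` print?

[0]=0xbe [1]=0xf7 [2]=0x81 [3]=0x7a (big-endian) → word 0xbef7817a
flags:5 @ bit 27 → (0xbef7817a>>27)&0x1f = 0x17
bank:12 @ bit 15 → (0xbef7817a>>15)&0xfff = 0xdef
kind:12 @ bit 3 → (0xbef7817a>>3)&0xfff = 0x2f  ←
state:3 @ bit 0 → (0xbef7817a>>0)&0x7 = 0x2

47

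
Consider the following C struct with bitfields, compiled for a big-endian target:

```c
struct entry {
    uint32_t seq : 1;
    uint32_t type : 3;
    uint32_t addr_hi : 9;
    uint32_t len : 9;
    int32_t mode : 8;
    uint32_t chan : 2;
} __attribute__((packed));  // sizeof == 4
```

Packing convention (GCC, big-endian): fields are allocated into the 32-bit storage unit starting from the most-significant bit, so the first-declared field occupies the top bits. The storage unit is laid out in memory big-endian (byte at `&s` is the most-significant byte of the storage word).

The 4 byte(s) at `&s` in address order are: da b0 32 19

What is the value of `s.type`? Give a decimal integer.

5

[0]=0xda [1]=0xb0 [2]=0x32 [3]=0x19 (big-endian) → word 0xdab03219
seq [31+:1] = (word>>31) & 0x1 = 1
type [28+:3] = (word>>28) & 0x7 = 5  ←
addr_hi [19+:9] = (word>>19) & 0x1ff = 342
len [10+:9] = (word>>10) & 0x1ff = 12
mode [2+:8] = (word>>2) & 0xff = 134
chan [0+:2] = (word>>0) & 0x3 = 1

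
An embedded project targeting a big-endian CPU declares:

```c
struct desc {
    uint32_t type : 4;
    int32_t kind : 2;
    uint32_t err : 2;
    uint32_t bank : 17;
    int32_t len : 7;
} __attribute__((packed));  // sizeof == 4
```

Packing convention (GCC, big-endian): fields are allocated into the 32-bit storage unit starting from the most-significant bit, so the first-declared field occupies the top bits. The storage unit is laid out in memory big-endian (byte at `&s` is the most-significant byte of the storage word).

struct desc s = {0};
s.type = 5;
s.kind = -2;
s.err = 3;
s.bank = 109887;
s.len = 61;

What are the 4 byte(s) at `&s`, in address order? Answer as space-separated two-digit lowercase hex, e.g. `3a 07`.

type (4b) val=5 bits=0x5 at bit 28: 0x50000000
kind (2b) val=-2 bits=0x2 at bit 26: 0x58000000
err (2b) val=3 bits=0x3 at bit 24: 0x5b000000
bank (17b) val=109887 bits=0x1ad3f at bit 7: 0x5bd69f80
len (7b) val=61 bits=0x3d at bit 0: 0x5bd69fbd
word = 0x5bd69fbd → big-endian bytes:
  [0]=0x5b  [1]=0xd6  [2]=0x9f  [3]=0xbd

5b d6 9f bd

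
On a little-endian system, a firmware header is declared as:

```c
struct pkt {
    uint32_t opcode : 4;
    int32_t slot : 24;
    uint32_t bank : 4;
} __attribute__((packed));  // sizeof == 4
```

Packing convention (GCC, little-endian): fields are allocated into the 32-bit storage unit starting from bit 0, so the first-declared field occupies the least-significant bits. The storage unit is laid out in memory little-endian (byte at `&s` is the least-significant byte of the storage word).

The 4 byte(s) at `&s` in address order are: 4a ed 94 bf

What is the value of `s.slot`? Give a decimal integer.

-438572

[0]=0x4a [1]=0xed [2]=0x94 [3]=0xbf (little-endian) → word 0xbf94ed4a
opcode [0+:4] = (word>>0) & 0xf = 10
slot [4+:24] = (word>>4) & 0xffffff = 16338644  ←
bank [28+:4] = (word>>28) & 0xf = 11
slot signed 24b, MSB=1: 16338644 - 16777216 = -438572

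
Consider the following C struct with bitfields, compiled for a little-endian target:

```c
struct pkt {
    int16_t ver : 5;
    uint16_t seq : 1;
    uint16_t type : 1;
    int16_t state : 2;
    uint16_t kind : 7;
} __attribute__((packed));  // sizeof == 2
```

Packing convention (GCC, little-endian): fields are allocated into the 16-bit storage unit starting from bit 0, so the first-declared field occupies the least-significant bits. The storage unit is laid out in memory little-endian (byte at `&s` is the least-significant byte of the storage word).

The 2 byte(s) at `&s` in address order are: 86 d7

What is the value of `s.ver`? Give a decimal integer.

6

[0]=0x86 [1]=0xd7 (little-endian) → word 0xd786
ver [0+:5] = (word>>0) & 0x1f = 6  ←
seq [5+:1] = (word>>5) & 0x1 = 0
type [6+:1] = (word>>6) & 0x1 = 0
state [7+:2] = (word>>7) & 0x3 = 3
kind [9+:7] = (word>>9) & 0x7f = 107
ver signed 5b, MSB=0: value = 6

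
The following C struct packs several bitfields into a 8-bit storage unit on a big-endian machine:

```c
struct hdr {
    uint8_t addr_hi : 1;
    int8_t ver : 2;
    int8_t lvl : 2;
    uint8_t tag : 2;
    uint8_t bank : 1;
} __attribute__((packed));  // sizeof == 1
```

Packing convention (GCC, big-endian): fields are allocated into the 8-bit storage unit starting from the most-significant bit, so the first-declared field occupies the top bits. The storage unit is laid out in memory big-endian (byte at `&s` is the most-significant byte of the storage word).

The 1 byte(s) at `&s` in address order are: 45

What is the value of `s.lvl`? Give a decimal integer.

[0]=0x45 (big-endian) → word 0x45
addr_hi:1 @ bit 7 → (0x45>>7)&0x1 = 0x0
ver:2 @ bit 5 → (0x45>>5)&0x3 = 0x2
lvl:2 @ bit 3 → (0x45>>3)&0x3 = 0x0  ←
tag:2 @ bit 1 → (0x45>>1)&0x3 = 0x2
bank:1 @ bit 0 → (0x45>>0)&0x1 = 0x1
lvl signed 2b, MSB=0: value = 0

0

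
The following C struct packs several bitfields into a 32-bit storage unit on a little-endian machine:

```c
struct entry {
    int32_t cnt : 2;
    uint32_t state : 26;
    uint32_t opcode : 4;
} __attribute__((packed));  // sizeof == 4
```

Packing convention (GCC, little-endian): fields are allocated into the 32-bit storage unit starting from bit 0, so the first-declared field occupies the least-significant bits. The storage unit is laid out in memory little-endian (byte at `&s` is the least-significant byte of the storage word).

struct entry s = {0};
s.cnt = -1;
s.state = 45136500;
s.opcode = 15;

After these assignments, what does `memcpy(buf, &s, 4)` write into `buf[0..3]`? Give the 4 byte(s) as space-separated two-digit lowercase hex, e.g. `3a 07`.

d3 e9 c2 fa

[0+:2] cnt=-1 & 0x3 = 0x3; word=0x00000003
[2+:26] state=45136500 & 0x3ffffff = 0x2b0ba74; word=0x0ac2e9d3
[28+:4] opcode=15 & 0xf = 0xf; word=0xfac2e9d3
word = 0xfac2e9d3 → little-endian bytes:
  [0]=0xd3  [1]=0xe9  [2]=0xc2  [3]=0xfa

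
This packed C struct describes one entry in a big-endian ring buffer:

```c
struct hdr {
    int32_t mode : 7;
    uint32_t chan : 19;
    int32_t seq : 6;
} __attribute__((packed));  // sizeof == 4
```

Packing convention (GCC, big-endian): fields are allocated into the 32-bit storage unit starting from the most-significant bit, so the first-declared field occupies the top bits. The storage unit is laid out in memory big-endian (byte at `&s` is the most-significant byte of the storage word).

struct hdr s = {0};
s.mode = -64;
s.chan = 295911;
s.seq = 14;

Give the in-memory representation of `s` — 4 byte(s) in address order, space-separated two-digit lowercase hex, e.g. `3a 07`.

81 20 f9 ce

mode (7b) val=-64 bits=0x40 at bit 25: 0x80000000
chan (19b) val=295911 bits=0x483e7 at bit 6: 0x8120f9c0
seq (6b) val=14 bits=0xe at bit 0: 0x8120f9ce
word = 0x8120f9ce → big-endian bytes:
  [0]=0x81  [1]=0x20  [2]=0xf9  [3]=0xce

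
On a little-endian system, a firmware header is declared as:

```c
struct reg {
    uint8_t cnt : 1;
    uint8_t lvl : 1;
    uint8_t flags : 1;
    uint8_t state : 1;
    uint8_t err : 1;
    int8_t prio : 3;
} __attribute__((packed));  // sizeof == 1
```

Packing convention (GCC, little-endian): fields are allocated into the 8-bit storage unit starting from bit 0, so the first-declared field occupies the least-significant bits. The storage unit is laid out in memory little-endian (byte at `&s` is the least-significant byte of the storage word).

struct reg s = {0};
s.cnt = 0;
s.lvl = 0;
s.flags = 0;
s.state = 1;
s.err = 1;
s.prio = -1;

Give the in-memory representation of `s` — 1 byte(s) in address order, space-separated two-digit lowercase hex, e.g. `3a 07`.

cnt (1b) val=0 bits=0x0 at bit 0: 0x00
lvl (1b) val=0 bits=0x0 at bit 1: 0x00
flags (1b) val=0 bits=0x0 at bit 2: 0x00
state (1b) val=1 bits=0x1 at bit 3: 0x08
err (1b) val=1 bits=0x1 at bit 4: 0x18
prio (3b) val=-1 bits=0x7 at bit 5: 0xf8
word = 0xf8 → little-endian bytes:
  [0]=0xf8

f8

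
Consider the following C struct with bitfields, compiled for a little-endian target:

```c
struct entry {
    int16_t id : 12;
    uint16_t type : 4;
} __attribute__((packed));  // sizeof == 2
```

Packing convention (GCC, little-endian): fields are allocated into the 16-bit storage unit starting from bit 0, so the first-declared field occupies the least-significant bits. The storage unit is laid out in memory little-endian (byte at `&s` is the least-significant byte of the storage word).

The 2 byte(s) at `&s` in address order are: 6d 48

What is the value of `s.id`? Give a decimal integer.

-1939

[0]=0x6d [1]=0x48 (little-endian) → word 0x486d
id [0+:12] = (word>>0) & 0xfff = 2157  ←
type [12+:4] = (word>>12) & 0xf = 4
id signed 12b, MSB=1: 2157 - 4096 = -1939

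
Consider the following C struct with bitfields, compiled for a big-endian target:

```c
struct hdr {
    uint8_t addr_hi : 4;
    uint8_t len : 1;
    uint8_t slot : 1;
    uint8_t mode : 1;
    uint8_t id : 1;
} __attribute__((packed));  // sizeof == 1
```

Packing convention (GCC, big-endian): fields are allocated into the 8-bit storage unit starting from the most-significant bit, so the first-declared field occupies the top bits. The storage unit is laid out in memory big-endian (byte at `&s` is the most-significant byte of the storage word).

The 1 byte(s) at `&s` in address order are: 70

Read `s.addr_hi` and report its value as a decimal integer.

7

[0]=0x70 (big-endian) → word 0x70
addr_hi:4 @ bit 4 → (0x70>>4)&0xf = 0x7  ←
len:1 @ bit 3 → (0x70>>3)&0x1 = 0x0
slot:1 @ bit 2 → (0x70>>2)&0x1 = 0x0
mode:1 @ bit 1 → (0x70>>1)&0x1 = 0x0
id:1 @ bit 0 → (0x70>>0)&0x1 = 0x0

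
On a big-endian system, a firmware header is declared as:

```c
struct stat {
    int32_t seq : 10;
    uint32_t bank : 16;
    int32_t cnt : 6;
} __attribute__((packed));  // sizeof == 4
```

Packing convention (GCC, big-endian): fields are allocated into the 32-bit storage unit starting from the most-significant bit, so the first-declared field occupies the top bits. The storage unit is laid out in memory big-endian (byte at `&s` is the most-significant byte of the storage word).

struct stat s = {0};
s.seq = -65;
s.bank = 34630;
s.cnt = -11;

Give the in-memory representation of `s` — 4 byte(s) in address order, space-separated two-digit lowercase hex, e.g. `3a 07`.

seq:10 = -65 → 0x3bf << 22 → word 0xefc00000
bank:16 = 34630 → 0x8746 << 6 → word 0xefe1d180
cnt:6 = -11 → 0x35 << 0 → word 0xefe1d1b5
word = 0xefe1d1b5 → big-endian bytes:
  [0]=0xef  [1]=0xe1  [2]=0xd1  [3]=0xb5

ef e1 d1 b5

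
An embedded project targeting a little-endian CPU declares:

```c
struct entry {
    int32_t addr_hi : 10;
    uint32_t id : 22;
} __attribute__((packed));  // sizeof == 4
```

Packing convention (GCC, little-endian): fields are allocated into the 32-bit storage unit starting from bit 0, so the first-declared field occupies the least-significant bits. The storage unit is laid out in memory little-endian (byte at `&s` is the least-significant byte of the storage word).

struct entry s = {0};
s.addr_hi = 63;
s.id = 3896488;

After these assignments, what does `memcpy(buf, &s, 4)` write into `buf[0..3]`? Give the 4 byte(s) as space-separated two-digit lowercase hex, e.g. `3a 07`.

[0+:10] addr_hi=63 & 0x3ff = 0x3f; word=0x0000003f
[10+:22] id=3896488 & 0x3fffff = 0x3b74a8; word=0xedd2a03f
word = 0xedd2a03f → little-endian bytes:
  [0]=0x3f  [1]=0xa0  [2]=0xd2  [3]=0xed

3f a0 d2 ed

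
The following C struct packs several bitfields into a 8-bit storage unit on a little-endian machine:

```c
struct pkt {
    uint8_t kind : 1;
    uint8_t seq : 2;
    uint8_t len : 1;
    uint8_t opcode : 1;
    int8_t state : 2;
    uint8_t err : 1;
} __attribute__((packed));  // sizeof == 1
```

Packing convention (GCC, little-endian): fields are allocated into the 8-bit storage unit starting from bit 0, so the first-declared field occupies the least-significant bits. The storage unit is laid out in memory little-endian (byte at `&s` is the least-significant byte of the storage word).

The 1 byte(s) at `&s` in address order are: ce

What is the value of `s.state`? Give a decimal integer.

-2

[0]=0xce (little-endian) → word 0xce
kind:1 @ bit 0 → (0xce>>0)&0x1 = 0x0
seq:2 @ bit 1 → (0xce>>1)&0x3 = 0x3
len:1 @ bit 3 → (0xce>>3)&0x1 = 0x1
opcode:1 @ bit 4 → (0xce>>4)&0x1 = 0x0
state:2 @ bit 5 → (0xce>>5)&0x3 = 0x2  ←
err:1 @ bit 7 → (0xce>>7)&0x1 = 0x1
state signed 2b, MSB=1: 2 - 4 = -2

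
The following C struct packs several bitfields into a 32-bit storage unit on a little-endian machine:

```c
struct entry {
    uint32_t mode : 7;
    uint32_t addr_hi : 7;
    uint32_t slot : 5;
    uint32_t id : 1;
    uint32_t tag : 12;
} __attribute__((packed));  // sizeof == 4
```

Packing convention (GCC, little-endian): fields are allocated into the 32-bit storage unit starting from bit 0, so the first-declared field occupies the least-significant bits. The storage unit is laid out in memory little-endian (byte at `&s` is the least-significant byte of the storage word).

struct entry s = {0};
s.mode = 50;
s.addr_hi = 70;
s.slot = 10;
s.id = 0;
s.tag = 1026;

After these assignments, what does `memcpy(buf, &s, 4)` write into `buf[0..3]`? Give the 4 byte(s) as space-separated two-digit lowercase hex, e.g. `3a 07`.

[0+:7] mode=50 & 0x7f = 0x32; word=0x00000032
[7+:7] addr_hi=70 & 0x7f = 0x46; word=0x00002332
[14+:5] slot=10 & 0x1f = 0xa; word=0x0002a332
[19+:1] id=0 & 0x1 = 0x0; word=0x0002a332
[20+:12] tag=1026 & 0xfff = 0x402; word=0x4022a332
word = 0x4022a332 → little-endian bytes:
  [0]=0x32  [1]=0xa3  [2]=0x22  [3]=0x40

32 a3 22 40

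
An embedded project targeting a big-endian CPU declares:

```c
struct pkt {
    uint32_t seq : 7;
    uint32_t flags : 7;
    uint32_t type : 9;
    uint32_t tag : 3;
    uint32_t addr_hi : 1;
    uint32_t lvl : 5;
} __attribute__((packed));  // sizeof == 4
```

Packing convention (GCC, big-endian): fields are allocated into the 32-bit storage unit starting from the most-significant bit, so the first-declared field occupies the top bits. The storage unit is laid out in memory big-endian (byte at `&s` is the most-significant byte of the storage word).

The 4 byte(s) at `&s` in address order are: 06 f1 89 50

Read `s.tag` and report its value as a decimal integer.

5

[0]=0x06 [1]=0xf1 [2]=0x89 [3]=0x50 (big-endian) → word 0x06f18950
seq:7 @ bit 25 → (0x06f18950>>25)&0x7f = 0x3
flags:7 @ bit 18 → (0x06f18950>>18)&0x7f = 0x3c
type:9 @ bit 9 → (0x06f18950>>9)&0x1ff = 0xc4
tag:3 @ bit 6 → (0x06f18950>>6)&0x7 = 0x5  ←
addr_hi:1 @ bit 5 → (0x06f18950>>5)&0x1 = 0x0
lvl:5 @ bit 0 → (0x06f18950>>0)&0x1f = 0x10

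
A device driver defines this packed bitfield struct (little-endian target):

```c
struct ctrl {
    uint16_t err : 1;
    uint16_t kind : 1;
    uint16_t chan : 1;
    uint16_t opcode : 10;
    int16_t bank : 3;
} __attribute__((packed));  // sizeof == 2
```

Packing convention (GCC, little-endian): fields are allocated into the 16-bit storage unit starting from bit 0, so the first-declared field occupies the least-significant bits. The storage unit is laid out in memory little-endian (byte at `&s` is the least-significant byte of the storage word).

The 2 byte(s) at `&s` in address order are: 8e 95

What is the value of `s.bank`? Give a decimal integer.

[0]=0x8e [1]=0x95 (little-endian) → word 0x958e
err:1 @ bit 0 → (0x958e>>0)&0x1 = 0x0
kind:1 @ bit 1 → (0x958e>>1)&0x1 = 0x1
chan:1 @ bit 2 → (0x958e>>2)&0x1 = 0x1
opcode:10 @ bit 3 → (0x958e>>3)&0x3ff = 0x2b1
bank:3 @ bit 13 → (0x958e>>13)&0x7 = 0x4  ←
bank signed 3b, MSB=1: 4 - 8 = -4

-4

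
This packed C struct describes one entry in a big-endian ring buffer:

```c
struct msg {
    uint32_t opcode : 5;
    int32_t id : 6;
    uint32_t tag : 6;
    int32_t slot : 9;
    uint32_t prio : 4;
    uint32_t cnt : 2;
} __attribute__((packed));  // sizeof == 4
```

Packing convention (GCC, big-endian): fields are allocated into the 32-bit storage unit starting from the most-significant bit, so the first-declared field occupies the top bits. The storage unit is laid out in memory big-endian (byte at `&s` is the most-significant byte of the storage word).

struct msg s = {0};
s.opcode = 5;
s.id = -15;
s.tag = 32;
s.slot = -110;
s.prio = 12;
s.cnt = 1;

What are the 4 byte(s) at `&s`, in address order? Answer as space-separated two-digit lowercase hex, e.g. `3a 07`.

2e 30 64 b1

opcode:5 = 5 → 0x5 << 27 → word 0x28000000
id:6 = -15 → 0x31 << 21 → word 0x2e200000
tag:6 = 32 → 0x20 << 15 → word 0x2e300000
slot:9 = -110 → 0x192 << 6 → word 0x2e306480
prio:4 = 12 → 0xc << 2 → word 0x2e3064b0
cnt:2 = 1 → 0x1 << 0 → word 0x2e3064b1
word = 0x2e3064b1 → big-endian bytes:
  [0]=0x2e  [1]=0x30  [2]=0x64  [3]=0xb1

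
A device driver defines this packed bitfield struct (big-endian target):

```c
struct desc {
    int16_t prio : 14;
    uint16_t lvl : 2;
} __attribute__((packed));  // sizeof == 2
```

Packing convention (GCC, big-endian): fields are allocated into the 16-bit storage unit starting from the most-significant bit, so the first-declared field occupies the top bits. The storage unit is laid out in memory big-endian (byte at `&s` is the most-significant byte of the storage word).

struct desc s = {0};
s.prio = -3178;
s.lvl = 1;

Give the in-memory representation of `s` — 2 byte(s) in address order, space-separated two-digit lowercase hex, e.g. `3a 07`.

ce 59

prio:14 = -3178 → 0x3396 << 2 → word 0xce58
lvl:2 = 1 → 0x1 << 0 → word 0xce59
word = 0xce59 → big-endian bytes:
  [0]=0xce  [1]=0x59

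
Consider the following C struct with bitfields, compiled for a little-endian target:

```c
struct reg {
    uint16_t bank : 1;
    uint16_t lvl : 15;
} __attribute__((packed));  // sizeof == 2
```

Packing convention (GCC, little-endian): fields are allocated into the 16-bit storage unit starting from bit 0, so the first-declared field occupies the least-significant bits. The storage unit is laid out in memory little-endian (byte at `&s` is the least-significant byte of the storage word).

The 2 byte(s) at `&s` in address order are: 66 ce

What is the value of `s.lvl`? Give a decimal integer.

26419

[0]=0x66 [1]=0xce (little-endian) → word 0xce66
bank [0+:1] = (word>>0) & 0x1 = 0
lvl [1+:15] = (word>>1) & 0x7fff = 26419  ←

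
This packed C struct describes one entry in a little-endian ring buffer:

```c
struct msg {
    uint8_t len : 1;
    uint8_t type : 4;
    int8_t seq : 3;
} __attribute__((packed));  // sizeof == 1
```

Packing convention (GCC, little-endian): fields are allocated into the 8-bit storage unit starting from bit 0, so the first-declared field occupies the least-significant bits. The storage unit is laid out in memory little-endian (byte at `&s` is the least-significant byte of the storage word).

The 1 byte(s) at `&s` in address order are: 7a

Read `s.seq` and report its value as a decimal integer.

[0]=0x7a (little-endian) → word 0x7a
len [0+:1] = (word>>0) & 0x1 = 0
type [1+:4] = (word>>1) & 0xf = 13
seq [5+:3] = (word>>5) & 0x7 = 3  ←
seq signed 3b, MSB=0: value = 3

3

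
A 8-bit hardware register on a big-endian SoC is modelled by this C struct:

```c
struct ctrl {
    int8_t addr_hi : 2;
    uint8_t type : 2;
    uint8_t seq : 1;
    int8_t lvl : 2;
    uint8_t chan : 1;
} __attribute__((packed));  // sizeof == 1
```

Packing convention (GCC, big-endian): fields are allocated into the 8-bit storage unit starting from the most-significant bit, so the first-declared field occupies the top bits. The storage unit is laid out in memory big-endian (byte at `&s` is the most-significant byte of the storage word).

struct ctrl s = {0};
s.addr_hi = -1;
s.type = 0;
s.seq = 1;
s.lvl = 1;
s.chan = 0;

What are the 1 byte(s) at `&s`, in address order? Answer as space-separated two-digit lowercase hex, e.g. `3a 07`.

ca

addr_hi (2b) val=-1 bits=0x3 at bit 6: 0xc0
type (2b) val=0 bits=0x0 at bit 4: 0xc0
seq (1b) val=1 bits=0x1 at bit 3: 0xc8
lvl (2b) val=1 bits=0x1 at bit 1: 0xca
chan (1b) val=0 bits=0x0 at bit 0: 0xca
word = 0xca → big-endian bytes:
  [0]=0xca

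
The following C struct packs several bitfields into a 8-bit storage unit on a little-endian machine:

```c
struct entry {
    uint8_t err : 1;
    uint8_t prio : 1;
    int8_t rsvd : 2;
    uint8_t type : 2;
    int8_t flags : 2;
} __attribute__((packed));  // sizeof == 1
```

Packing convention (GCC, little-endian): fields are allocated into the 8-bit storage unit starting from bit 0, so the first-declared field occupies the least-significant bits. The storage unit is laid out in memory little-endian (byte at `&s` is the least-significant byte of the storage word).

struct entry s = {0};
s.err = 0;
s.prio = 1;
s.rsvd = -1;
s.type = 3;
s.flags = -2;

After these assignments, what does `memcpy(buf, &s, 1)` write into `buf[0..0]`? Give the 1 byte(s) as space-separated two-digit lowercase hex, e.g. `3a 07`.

be

[0+:1] err=0 & 0x1 = 0x0; word=0x00
[1+:1] prio=1 & 0x1 = 0x1; word=0x02
[2+:2] rsvd=-1 & 0x3 = 0x3; word=0x0e
[4+:2] type=3 & 0x3 = 0x3; word=0x3e
[6+:2] flags=-2 & 0x3 = 0x2; word=0xbe
word = 0xbe → little-endian bytes:
  [0]=0xbe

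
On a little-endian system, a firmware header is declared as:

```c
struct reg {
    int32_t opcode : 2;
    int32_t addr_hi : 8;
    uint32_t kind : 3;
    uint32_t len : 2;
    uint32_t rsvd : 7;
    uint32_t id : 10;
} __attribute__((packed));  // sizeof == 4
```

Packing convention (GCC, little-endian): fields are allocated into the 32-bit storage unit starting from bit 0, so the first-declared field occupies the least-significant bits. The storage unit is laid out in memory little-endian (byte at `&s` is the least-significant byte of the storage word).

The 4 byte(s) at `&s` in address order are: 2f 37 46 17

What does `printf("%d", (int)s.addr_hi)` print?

[0]=0x2f [1]=0x37 [2]=0x46 [3]=0x17 (little-endian) → word 0x1746372f
opcode:2 @ bit 0 → (0x1746372f>>0)&0x3 = 0x3
addr_hi:8 @ bit 2 → (0x1746372f>>2)&0xff = 0xcb  ←
kind:3 @ bit 10 → (0x1746372f>>10)&0x7 = 0x5
len:2 @ bit 13 → (0x1746372f>>13)&0x3 = 0x1
rsvd:7 @ bit 15 → (0x1746372f>>15)&0x7f = 0xc
id:10 @ bit 22 → (0x1746372f>>22)&0x3ff = 0x5d
addr_hi signed 8b, MSB=1: 203 - 256 = -53

-53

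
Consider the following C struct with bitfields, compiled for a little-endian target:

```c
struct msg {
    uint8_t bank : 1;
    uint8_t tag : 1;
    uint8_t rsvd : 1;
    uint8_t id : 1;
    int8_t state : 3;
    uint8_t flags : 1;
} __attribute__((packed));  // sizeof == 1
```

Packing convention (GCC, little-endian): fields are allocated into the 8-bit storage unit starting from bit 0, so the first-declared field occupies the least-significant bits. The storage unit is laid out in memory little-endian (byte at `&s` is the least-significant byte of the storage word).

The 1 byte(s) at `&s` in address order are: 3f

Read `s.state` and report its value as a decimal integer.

3

[0]=0x3f (little-endian) → word 0x3f
bank [0+:1] = (word>>0) & 0x1 = 1
tag [1+:1] = (word>>1) & 0x1 = 1
rsvd [2+:1] = (word>>2) & 0x1 = 1
id [3+:1] = (word>>3) & 0x1 = 1
state [4+:3] = (word>>4) & 0x7 = 3  ←
flags [7+:1] = (word>>7) & 0x1 = 0
state signed 3b, MSB=0: value = 3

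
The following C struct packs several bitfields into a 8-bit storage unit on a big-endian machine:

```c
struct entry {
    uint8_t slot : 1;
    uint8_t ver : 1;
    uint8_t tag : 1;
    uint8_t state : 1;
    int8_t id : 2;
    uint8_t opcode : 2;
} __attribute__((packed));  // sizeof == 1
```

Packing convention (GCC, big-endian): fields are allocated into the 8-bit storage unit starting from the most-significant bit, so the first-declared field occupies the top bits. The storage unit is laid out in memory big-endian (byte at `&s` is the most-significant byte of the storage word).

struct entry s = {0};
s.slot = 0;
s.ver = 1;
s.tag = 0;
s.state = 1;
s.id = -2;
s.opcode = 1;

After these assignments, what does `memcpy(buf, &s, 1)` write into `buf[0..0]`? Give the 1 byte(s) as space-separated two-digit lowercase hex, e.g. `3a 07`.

59

slot (1b) val=0 bits=0x0 at bit 7: 0x00
ver (1b) val=1 bits=0x1 at bit 6: 0x40
tag (1b) val=0 bits=0x0 at bit 5: 0x40
state (1b) val=1 bits=0x1 at bit 4: 0x50
id (2b) val=-2 bits=0x2 at bit 2: 0x58
opcode (2b) val=1 bits=0x1 at bit 0: 0x59
word = 0x59 → big-endian bytes:
  [0]=0x59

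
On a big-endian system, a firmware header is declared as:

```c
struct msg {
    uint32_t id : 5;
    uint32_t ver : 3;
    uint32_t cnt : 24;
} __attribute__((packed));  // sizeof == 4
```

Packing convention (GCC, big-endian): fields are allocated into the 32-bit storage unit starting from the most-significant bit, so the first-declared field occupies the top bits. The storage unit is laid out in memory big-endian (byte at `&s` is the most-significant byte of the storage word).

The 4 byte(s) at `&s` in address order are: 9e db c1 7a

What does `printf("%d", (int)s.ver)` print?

[0]=0x9e [1]=0xdb [2]=0xc1 [3]=0x7a (big-endian) → word 0x9edbc17a
id [27+:5] = (word>>27) & 0x1f = 19
ver [24+:3] = (word>>24) & 0x7 = 6  ←
cnt [0+:24] = (word>>0) & 0xffffff = 14401914

6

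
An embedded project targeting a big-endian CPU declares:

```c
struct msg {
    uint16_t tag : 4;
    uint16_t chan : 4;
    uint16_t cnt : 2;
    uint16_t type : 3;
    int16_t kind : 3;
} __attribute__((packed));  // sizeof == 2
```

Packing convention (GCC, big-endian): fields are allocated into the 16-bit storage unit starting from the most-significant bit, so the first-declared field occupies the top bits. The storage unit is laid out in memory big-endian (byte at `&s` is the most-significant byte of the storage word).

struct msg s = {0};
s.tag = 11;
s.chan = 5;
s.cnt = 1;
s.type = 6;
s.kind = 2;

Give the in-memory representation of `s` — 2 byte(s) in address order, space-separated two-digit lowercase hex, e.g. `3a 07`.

b5 72

[12+:4] tag=11 & 0xf = 0xb; word=0xb000
[8+:4] chan=5 & 0xf = 0x5; word=0xb500
[6+:2] cnt=1 & 0x3 = 0x1; word=0xb540
[3+:3] type=6 & 0x7 = 0x6; word=0xb570
[0+:3] kind=2 & 0x7 = 0x2; word=0xb572
word = 0xb572 → big-endian bytes:
  [0]=0xb5  [1]=0x72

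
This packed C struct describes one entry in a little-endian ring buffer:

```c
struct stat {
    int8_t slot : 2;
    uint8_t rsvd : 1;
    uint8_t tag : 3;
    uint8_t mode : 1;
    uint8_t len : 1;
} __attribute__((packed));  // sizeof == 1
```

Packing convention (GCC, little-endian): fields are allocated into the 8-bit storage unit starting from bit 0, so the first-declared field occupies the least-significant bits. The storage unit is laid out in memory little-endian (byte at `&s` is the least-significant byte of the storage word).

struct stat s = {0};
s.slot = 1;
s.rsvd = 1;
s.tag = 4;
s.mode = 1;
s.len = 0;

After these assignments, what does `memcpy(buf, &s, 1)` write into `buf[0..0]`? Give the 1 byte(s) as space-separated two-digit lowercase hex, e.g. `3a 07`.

65

slot (2b) val=1 bits=0x1 at bit 0: 0x01
rsvd (1b) val=1 bits=0x1 at bit 2: 0x05
tag (3b) val=4 bits=0x4 at bit 3: 0x25
mode (1b) val=1 bits=0x1 at bit 6: 0x65
len (1b) val=0 bits=0x0 at bit 7: 0x65
word = 0x65 → little-endian bytes:
  [0]=0x65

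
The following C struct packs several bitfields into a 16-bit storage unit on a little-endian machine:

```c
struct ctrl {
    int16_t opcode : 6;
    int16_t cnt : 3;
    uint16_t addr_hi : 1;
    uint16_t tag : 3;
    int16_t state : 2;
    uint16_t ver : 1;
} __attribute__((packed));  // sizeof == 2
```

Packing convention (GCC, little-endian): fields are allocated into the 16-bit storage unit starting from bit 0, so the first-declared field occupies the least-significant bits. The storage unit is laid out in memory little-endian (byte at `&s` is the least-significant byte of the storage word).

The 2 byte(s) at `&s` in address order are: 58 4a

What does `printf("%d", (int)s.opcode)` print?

24

[0]=0x58 [1]=0x4a (little-endian) → word 0x4a58
opcode:6 @ bit 0 → (0x4a58>>0)&0x3f = 0x18  ←
cnt:3 @ bit 6 → (0x4a58>>6)&0x7 = 0x1
addr_hi:1 @ bit 9 → (0x4a58>>9)&0x1 = 0x1
tag:3 @ bit 10 → (0x4a58>>10)&0x7 = 0x2
state:2 @ bit 13 → (0x4a58>>13)&0x3 = 0x2
ver:1 @ bit 15 → (0x4a58>>15)&0x1 = 0x0
opcode signed 6b, MSB=0: value = 24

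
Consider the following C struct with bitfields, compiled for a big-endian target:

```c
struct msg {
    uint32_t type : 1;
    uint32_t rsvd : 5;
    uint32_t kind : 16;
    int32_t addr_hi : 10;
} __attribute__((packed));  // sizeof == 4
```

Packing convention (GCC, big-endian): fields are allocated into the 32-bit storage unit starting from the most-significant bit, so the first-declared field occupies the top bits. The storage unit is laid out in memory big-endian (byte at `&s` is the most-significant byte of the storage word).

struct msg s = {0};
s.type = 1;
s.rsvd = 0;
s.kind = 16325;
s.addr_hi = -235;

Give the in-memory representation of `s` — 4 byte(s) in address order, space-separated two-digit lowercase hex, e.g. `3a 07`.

type (1b) val=1 bits=0x1 at bit 31: 0x80000000
rsvd (5b) val=0 bits=0x0 at bit 26: 0x80000000
kind (16b) val=16325 bits=0x3fc5 at bit 10: 0x80ff1400
addr_hi (10b) val=-235 bits=0x315 at bit 0: 0x80ff1715
word = 0x80ff1715 → big-endian bytes:
  [0]=0x80  [1]=0xff  [2]=0x17  [3]=0x15

80 ff 17 15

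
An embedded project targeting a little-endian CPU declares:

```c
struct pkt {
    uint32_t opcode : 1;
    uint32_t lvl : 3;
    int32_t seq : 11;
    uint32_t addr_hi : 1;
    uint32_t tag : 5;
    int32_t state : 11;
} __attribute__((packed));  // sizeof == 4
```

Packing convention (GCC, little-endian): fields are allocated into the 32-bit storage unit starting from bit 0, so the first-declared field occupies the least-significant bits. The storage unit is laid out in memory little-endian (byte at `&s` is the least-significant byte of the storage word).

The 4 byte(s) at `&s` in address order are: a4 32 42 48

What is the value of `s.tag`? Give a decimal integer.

[0]=0xa4 [1]=0x32 [2]=0x42 [3]=0x48 (little-endian) → word 0x484232a4
opcode [0+:1] = (word>>0) & 0x1 = 0
lvl [1+:3] = (word>>1) & 0x7 = 2
seq [4+:11] = (word>>4) & 0x7ff = 810
addr_hi [15+:1] = (word>>15) & 0x1 = 0
tag [16+:5] = (word>>16) & 0x1f = 2  ←
state [21+:11] = (word>>21) & 0x7ff = 578

2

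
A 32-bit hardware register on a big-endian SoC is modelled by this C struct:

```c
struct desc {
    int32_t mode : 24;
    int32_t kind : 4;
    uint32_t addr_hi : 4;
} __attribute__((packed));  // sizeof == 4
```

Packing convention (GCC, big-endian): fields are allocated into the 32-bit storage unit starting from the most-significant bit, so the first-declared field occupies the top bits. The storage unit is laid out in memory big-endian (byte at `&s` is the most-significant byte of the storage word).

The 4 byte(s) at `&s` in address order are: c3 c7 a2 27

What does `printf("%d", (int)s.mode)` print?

[0]=0xc3 [1]=0xc7 [2]=0xa2 [3]=0x27 (big-endian) → word 0xc3c7a227
mode [8+:24] = (word>>8) & 0xffffff = 12830626  ←
kind [4+:4] = (word>>4) & 0xf = 2
addr_hi [0+:4] = (word>>0) & 0xf = 7
mode signed 24b, MSB=1: 12830626 - 16777216 = -3946590

-3946590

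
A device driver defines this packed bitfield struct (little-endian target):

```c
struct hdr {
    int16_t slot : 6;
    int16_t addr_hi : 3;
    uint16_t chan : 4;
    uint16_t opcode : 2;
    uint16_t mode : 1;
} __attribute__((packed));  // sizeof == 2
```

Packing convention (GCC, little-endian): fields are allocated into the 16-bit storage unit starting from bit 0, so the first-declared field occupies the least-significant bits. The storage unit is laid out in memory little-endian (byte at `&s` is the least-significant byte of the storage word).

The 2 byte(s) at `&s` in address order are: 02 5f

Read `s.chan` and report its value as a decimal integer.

[0]=0x02 [1]=0x5f (little-endian) → word 0x5f02
slot [0+:6] = (word>>0) & 0x3f = 2
addr_hi [6+:3] = (word>>6) & 0x7 = 4
chan [9+:4] = (word>>9) & 0xf = 15  ←
opcode [13+:2] = (word>>13) & 0x3 = 2
mode [15+:1] = (word>>15) & 0x1 = 0

15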